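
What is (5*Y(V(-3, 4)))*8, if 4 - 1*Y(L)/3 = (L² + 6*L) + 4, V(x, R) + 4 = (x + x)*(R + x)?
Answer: -4800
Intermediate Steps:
V(x, R) = -4 + 2*x*(R + x) (V(x, R) = -4 + (x + x)*(R + x) = -4 + (2*x)*(R + x) = -4 + 2*x*(R + x))
Y(L) = -18*L - 3*L² (Y(L) = 12 - 3*((L² + 6*L) + 4) = 12 - 3*(4 + L² + 6*L) = 12 + (-12 - 18*L - 3*L²) = -18*L - 3*L²)
(5*Y(V(-3, 4)))*8 = (5*(-3*(-4 + 2*(-3)² + 2*4*(-3))*(6 + (-4 + 2*(-3)² + 2*4*(-3)))))*8 = (5*(-3*(-4 + 2*9 - 24)*(6 + (-4 + 2*9 - 24))))*8 = (5*(-3*(-4 + 18 - 24)*(6 + (-4 + 18 - 24))))*8 = (5*(-3*(-10)*(6 - 10)))*8 = (5*(-3*(-10)*(-4)))*8 = (5*(-120))*8 = -600*8 = -4800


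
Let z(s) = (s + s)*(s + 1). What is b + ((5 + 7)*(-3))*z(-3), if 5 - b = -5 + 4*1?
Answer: -426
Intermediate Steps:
b = 6 (b = 5 - (-5 + 4*1) = 5 - (-5 + 4) = 5 - 1*(-1) = 5 + 1 = 6)
z(s) = 2*s*(1 + s) (z(s) = (2*s)*(1 + s) = 2*s*(1 + s))
b + ((5 + 7)*(-3))*z(-3) = 6 + ((5 + 7)*(-3))*(2*(-3)*(1 - 3)) = 6 + (12*(-3))*(2*(-3)*(-2)) = 6 - 36*12 = 6 - 432 = -426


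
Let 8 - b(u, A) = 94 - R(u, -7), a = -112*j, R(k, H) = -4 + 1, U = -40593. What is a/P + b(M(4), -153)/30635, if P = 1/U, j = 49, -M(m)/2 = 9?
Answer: 6824693253751/30635 ≈ 2.2277e+8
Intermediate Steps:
M(m) = -18 (M(m) = -2*9 = -18)
P = -1/40593 (P = 1/(-40593) = -1/40593 ≈ -2.4635e-5)
R(k, H) = -3
a = -5488 (a = -112*49 = -5488)
b(u, A) = -89 (b(u, A) = 8 - (94 - 1*(-3)) = 8 - (94 + 3) = 8 - 1*97 = 8 - 97 = -89)
a/P + b(M(4), -153)/30635 = -5488/(-1/40593) - 89/30635 = -5488*(-40593) - 89*1/30635 = 222774384 - 89/30635 = 6824693253751/30635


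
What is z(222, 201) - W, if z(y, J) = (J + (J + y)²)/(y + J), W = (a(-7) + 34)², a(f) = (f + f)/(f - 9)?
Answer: -7154141/9024 ≈ -792.79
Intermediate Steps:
a(f) = 2*f/(-9 + f) (a(f) = (2*f)/(-9 + f) = 2*f/(-9 + f))
W = 77841/64 (W = (2*(-7)/(-9 - 7) + 34)² = (2*(-7)/(-16) + 34)² = (2*(-7)*(-1/16) + 34)² = (7/8 + 34)² = (279/8)² = 77841/64 ≈ 1216.3)
z(y, J) = (J + (J + y)²)/(J + y)
z(222, 201) - W = (201 + 222 + 201/(201 + 222)) - 1*77841/64 = (201 + 222 + 201/423) - 77841/64 = (201 + 222 + 201*(1/423)) - 77841/64 = (201 + 222 + 67/141) - 77841/64 = 59710/141 - 77841/64 = -7154141/9024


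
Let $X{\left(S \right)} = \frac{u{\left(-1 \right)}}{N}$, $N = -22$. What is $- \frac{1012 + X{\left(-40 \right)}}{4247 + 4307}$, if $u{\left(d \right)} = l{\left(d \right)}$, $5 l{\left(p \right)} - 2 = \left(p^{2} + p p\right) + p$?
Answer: $- \frac{111317}{940940} \approx -0.1183$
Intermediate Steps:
$l{\left(p \right)} = \frac{2}{5} + \frac{p}{5} + \frac{2 p^{2}}{5}$ ($l{\left(p \right)} = \frac{2}{5} + \frac{\left(p^{2} + p p\right) + p}{5} = \frac{2}{5} + \frac{\left(p^{2} + p^{2}\right) + p}{5} = \frac{2}{5} + \frac{2 p^{2} + p}{5} = \frac{2}{5} + \frac{p + 2 p^{2}}{5} = \frac{2}{5} + \left(\frac{p}{5} + \frac{2 p^{2}}{5}\right) = \frac{2}{5} + \frac{p}{5} + \frac{2 p^{2}}{5}$)
$u{\left(d \right)} = \frac{2}{5} + \frac{d}{5} + \frac{2 d^{2}}{5}$
$X{\left(S \right)} = - \frac{3}{110}$ ($X{\left(S \right)} = \frac{\frac{2}{5} + \frac{1}{5} \left(-1\right) + \frac{2 \left(-1\right)^{2}}{5}}{-22} = \left(\frac{2}{5} - \frac{1}{5} + \frac{2}{5} \cdot 1\right) \left(- \frac{1}{22}\right) = \left(\frac{2}{5} - \frac{1}{5} + \frac{2}{5}\right) \left(- \frac{1}{22}\right) = \frac{3}{5} \left(- \frac{1}{22}\right) = - \frac{3}{110}$)
$- \frac{1012 + X{\left(-40 \right)}}{4247 + 4307} = - \frac{1012 - \frac{3}{110}}{4247 + 4307} = - \frac{111317}{110 \cdot 8554} = \left(-1\right) \frac{111317}{940940} = - \frac{111317}{940940}$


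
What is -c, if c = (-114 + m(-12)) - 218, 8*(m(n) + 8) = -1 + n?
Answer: 2733/8 ≈ 341.63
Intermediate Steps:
m(n) = -65/8 + n/8 (m(n) = -8 + (-1 + n)/8 = -8 + (-1/8 + n/8) = -65/8 + n/8)
c = -2733/8 (c = (-114 + (-65/8 + (1/8)*(-12))) - 218 = (-114 + (-65/8 - 3/2)) - 218 = (-114 - 77/8) - 218 = -989/8 - 218 = -2733/8 ≈ -341.63)
-c = -1*(-2733/8) = 2733/8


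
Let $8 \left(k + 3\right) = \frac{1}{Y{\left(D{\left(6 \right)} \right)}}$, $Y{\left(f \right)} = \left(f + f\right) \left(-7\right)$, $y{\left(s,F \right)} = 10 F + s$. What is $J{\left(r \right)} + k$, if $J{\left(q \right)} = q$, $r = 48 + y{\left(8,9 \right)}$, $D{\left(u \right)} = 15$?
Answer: $\frac{240239}{1680} \approx 143.0$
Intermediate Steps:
$y{\left(s,F \right)} = s + 10 F$
$Y{\left(f \right)} = - 14 f$ ($Y{\left(f \right)} = 2 f \left(-7\right) = - 14 f$)
$r = 146$ ($r = 48 + \left(8 + 10 \cdot 9\right) = 48 + \left(8 + 90\right) = 48 + 98 = 146$)
$k = - \frac{5041}{1680}$ ($k = -3 + \frac{1}{8 \left(\left(-14\right) 15\right)} = -3 + \frac{1}{8 \left(-210\right)} = -3 + \frac{1}{8} \left(- \frac{1}{210}\right) = -3 - \frac{1}{1680} = - \frac{5041}{1680} \approx -3.0006$)
$J{\left(r \right)} + k = 146 - \frac{5041}{1680} = \frac{240239}{1680}$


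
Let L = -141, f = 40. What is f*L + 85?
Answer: -5555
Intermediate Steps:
f*L + 85 = 40*(-141) + 85 = -5640 + 85 = -5555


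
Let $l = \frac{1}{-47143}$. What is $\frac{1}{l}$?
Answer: $-47143$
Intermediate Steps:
$l = - \frac{1}{47143} \approx -2.1212 \cdot 10^{-5}$
$\frac{1}{l} = \frac{1}{- \frac{1}{47143}} = -47143$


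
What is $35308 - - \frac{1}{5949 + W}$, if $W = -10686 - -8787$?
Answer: $\frac{142997401}{4050} \approx 35308.0$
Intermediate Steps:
$W = -1899$ ($W = -10686 + 8787 = -1899$)
$35308 - - \frac{1}{5949 + W} = 35308 - - \frac{1}{5949 - 1899} = 35308 - - \frac{1}{4050} = 35308 + \frac{1}{4050} = \frac{142997401}{4050}$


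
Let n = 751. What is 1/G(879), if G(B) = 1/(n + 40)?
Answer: 791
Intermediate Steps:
G(B) = 1/791 (G(B) = 1/(751 + 40) = 1/791)
1/G(879) = 1/(1/791) = 791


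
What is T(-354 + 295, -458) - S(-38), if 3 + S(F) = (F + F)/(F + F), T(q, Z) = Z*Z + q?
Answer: 209707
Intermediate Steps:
T(q, Z) = q + Z² (T(q, Z) = Z² + q = q + Z²)
S(F) = -2 (S(F) = -3 + (F + F)/(F + F) = -3 + (2*F)/((2*F)) = -3 + (2*F)*(1/(2*F)) = -3 + 1 = -2)
T(-354 + 295, -458) - S(-38) = ((-354 + 295) + (-458)²) - 1*(-2) = (-59 + 209764) + 2 = 209705 + 2 = 209707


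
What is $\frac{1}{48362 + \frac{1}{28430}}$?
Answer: $\frac{28430}{1374931661} \approx 2.0677 \cdot 10^{-5}$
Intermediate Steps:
$\frac{1}{48362 + \frac{1}{28430}} = \frac{1}{\frac{1374931661}{28430}} = \frac{28430}{1374931661}$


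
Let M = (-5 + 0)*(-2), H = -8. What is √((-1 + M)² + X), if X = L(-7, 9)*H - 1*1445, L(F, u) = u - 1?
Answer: 2*I*√357 ≈ 37.789*I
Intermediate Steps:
L(F, u) = -1 + u
M = 10 (M = -5*(-2) = 10)
X = -1509 (X = (-1 + 9)*(-8) - 1*1445 = 8*(-8) - 1445 = -64 - 1445 = -1509)
√((-1 + M)² + X) = √((-1 + 10)² - 1509) = √(9² - 1509) = √(81 - 1509) = √(-1428) = 2*I*√357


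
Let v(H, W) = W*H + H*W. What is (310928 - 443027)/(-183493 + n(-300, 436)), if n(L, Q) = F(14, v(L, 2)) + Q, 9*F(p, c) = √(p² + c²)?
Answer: 1958713378083/2714297644973 + 2377782*√360049/2714297644973 ≈ 0.72215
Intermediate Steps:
v(H, W) = 2*H*W (v(H, W) = H*W + H*W = 2*H*W)
F(p, c) = √(c² + p²)/9 (F(p, c) = √(p² + c²)/9 = √(c² + p²)/9)
n(L, Q) = Q + √(196 + 16*L²)/9 (n(L, Q) = √((2*L*2)² + 14²)/9 + Q = √((4*L)² + 196)/9 + Q = √(16*L² + 196)/9 + Q = √(196 + 16*L²)/9 + Q = Q + √(196 + 16*L²)/9)
(310928 - 443027)/(-183493 + n(-300, 436)) = (310928 - 443027)/(-183493 + (436 + 2*√(49 + 4*(-300)²)/9)) = -132099/(-183493 + (436 + 2*√(49 + 4*90000)/9)) = -132099/(-183493 + (436 + 2*√(49 + 360000)/9)) = -132099/(-183493 + (436 + 2*√360049/9)) = -132099/(-183057 + 2*√360049/9)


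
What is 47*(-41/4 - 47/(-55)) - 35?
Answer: -104849/220 ≈ -476.59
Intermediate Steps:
47*(-41/4 - 47/(-55)) - 35 = 47*(-41*1/4 - 47*(-1/55)) - 35 = 47*(-41/4 + 47/55) - 35 = 47*(-2067/220) - 35 = -97149/220 - 35 = -104849/220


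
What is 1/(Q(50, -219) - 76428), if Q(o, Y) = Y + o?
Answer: -1/76597 ≈ -1.3055e-5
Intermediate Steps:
1/(Q(50, -219) - 76428) = 1/((-219 + 50) - 76428) = 1/(-169 - 76428) = 1/(-76597) = -1/76597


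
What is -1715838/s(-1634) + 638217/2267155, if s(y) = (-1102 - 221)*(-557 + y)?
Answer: -680025183503/2190595442805 ≈ -0.31043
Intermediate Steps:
s(y) = 736911 - 1323*y (s(y) = -1323*(-557 + y) = 736911 - 1323*y)
-1715838/s(-1634) + 638217/2267155 = -1715838/(736911 - 1323*(-1634)) + 638217/2267155 = -1715838/(736911 + 2161782) + 638217*(1/2267155) = -1715838/2898693 + 638217/2267155 = -1715838*1/2898693 + 638217/2267155 = -571946/966231 + 638217/2267155 = -680025183503/2190595442805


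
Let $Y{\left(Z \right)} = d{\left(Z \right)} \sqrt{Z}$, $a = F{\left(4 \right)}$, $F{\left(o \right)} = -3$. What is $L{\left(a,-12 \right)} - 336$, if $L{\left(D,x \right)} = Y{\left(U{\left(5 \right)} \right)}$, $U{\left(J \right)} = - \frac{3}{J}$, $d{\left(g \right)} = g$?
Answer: $-336 - \frac{3 i \sqrt{15}}{25} \approx -336.0 - 0.46476 i$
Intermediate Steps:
$a = -3$
$Y{\left(Z \right)} = Z^{\frac{3}{2}}$ ($Y{\left(Z \right)} = Z \sqrt{Z} = Z^{\frac{3}{2}}$)
$L{\left(D,x \right)} = - \frac{3 i \sqrt{15}}{25}$ ($L{\left(D,x \right)} = \left(- \frac{3}{5}\right)^{\frac{3}{2}} = - \frac{3 i \sqrt{15}}{25}$)
$L{\left(a,-12 \right)} - 336 = - \frac{3 i \sqrt{15}}{25} - 336 = -336 - \frac{3 i \sqrt{15}}{25}$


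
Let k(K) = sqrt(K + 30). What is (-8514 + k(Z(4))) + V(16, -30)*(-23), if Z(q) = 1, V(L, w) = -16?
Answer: -8146 + sqrt(31) ≈ -8140.4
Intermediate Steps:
k(K) = sqrt(30 + K)
(-8514 + k(Z(4))) + V(16, -30)*(-23) = (-8514 + sqrt(30 + 1)) - 16*(-23) = (-8514 + sqrt(31)) + 368 = -8146 + sqrt(31)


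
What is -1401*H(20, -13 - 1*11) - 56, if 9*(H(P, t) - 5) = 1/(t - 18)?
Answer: -889219/126 ≈ -7057.3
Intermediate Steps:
H(P, t) = 5 + 1/(9*(-18 + t)) (H(P, t) = 5 + 1/(9*(t - 18)) = 5 + 1/(9*(-18 + t)))
-1401*H(20, -13 - 1*11) - 56 = -467*(-809 + 45*(-13 - 1*11))/(3*(-18 + (-13 - 1*11))) - 56 = -467*(-809 + 45*(-13 - 11))/(3*(-18 + (-13 - 11))) - 56 = -467*(-809 + 45*(-24))/(3*(-18 - 24)) - 56 = -467*(-809 - 1080)/(3*(-42)) - 56 = -467*(-1)*(-1889)/(3*42) - 56 = -1401*1889/378 - 56 = -882163/126 - 56 = -889219/126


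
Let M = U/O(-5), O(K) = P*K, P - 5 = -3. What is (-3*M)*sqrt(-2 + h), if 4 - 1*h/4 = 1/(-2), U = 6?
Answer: 36/5 ≈ 7.2000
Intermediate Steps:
P = 2 (P = 5 - 3 = 2)
h = 18 (h = 16 - 4/(-2) = 16 - 4*(-1/2) = 16 + 2 = 18)
O(K) = 2*K
M = -3/5 (M = 6/((2*(-5))) = 6/(-10) = 6*(-1/10) = -3/5 ≈ -0.60000)
(-3*M)*sqrt(-2 + h) = (-3*(-3/5))*sqrt(-2 + 18) = 9*sqrt(16)/5 = (9/5)*4 = 36/5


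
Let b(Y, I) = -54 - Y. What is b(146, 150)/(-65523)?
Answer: 200/65523 ≈ 0.0030524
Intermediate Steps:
b(146, 150)/(-65523) = (-54 - 1*146)/(-65523) = (-54 - 146)*(-1/65523) = -200*(-1/65523) = 200/65523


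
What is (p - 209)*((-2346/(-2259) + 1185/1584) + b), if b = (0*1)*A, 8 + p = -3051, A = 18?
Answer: -193446809/33132 ≈ -5838.7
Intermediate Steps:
p = -3059 (p = -8 - 3051 = -3059)
b = 0 (b = (0*1)*18 = 0*18 = 0)
(p - 209)*((-2346/(-2259) + 1185/1584) + b) = (-3059 - 209)*((-2346/(-2259) + 1185/1584) + 0) = -3268*((-2346*(-1/2259) + 1185*(1/1584)) + 0) = -3268*((782/753 + 395/528) + 0) = -3268*(236777/132528 + 0) = -3268*236777/132528 = -193446809/33132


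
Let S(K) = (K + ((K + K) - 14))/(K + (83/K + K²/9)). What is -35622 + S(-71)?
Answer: -11106906543/311795 ≈ -35622.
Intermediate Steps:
S(K) = (-14 + 3*K)/(K + 83/K + K²/9) (S(K) = (K + (2*K - 14))/(K + (83/K + K²*(⅑))) = (K + (-14 + 2*K))/(K + (83/K + K²/9)) = (-14 + 3*K)/(K + 83/K + K²/9))
-35622 + S(-71) = -35622 + 9*(-71)*(-14 + 3*(-71))/(747 + (-71)³ + 9*(-71)²) = -35622 + 9*(-71)*(-14 - 213)/(747 - 357911 + 9*5041) = -35622 + 9*(-71)*(-227)/(747 - 357911 + 45369) = -35622 + 9*(-71)*(-227)/(-311795) = -35622 + 9*(-71)*(-1/311795)*(-227) = -35622 - 145053/311795 = -11106906543/311795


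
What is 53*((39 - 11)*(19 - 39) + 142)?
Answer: -22154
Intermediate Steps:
53*((39 - 11)*(19 - 39) + 142) = 53*(28*(-20) + 142) = 53*(-560 + 142) = 53*(-418) = -22154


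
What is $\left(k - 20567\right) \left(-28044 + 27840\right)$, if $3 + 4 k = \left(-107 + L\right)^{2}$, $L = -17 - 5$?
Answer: $3347130$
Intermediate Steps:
$L = -22$
$k = \frac{8319}{2}$ ($k = - \frac{3}{4} + \frac{\left(-107 - 22\right)^{2}}{4} = - \frac{3}{4} + \frac{\left(-129\right)^{2}}{4} = - \frac{3}{4} + \frac{1}{4} \cdot 16641 = - \frac{3}{4} + \frac{16641}{4} = \frac{8319}{2} \approx 4159.5$)
$\left(k - 20567\right) \left(-28044 + 27840\right) = \left(\frac{8319}{2} - 20567\right) \left(-28044 + 27840\right) = \left(- \frac{32815}{2}\right) \left(-204\right) = 3347130$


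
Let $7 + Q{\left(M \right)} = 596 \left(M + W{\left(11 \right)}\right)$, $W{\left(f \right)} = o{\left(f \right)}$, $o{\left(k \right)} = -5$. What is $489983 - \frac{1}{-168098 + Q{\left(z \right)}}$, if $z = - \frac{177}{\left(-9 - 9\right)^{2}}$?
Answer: $\frac{2267683462565}{4628086} \approx 4.8998 \cdot 10^{5}$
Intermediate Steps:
$W{\left(f \right)} = -5$
$z = - \frac{59}{108}$ ($z = - \frac{177}{\left(-18\right)^{2}} = - \frac{177}{324} = \left(-177\right) \frac{1}{324} = - \frac{59}{108} \approx -0.5463$)
$Q{\left(M \right)} = -2987 + 596 M$ ($Q{\left(M \right)} = -7 + 596 \left(M - 5\right) = -7 + 596 \left(-5 + M\right) = -7 + \left(-2980 + 596 M\right) = -2987 + 596 M$)
$489983 - \frac{1}{-168098 + Q{\left(z \right)}} = 489983 - \frac{1}{-168098 + \left(-2987 + 596 \left(- \frac{59}{108}\right)\right)} = 489983 - \frac{1}{-168098 - \frac{89440}{27}} = 489983 - \frac{1}{- \frac{4628086}{27}} = 489983 - - \frac{27}{4628086} = 489983 + \frac{27}{4628086} = \frac{2267683462565}{4628086}$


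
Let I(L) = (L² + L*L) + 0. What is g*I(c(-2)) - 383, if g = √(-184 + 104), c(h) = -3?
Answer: -383 + 72*I*√5 ≈ -383.0 + 161.0*I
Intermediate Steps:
g = 4*I*√5 (g = √(-80) = 4*I*√5 ≈ 8.9443*I)
I(L) = 2*L² (I(L) = (L² + L²) + 0 = 2*L² + 0 = 2*L²)
g*I(c(-2)) - 383 = (4*I*√5)*(2*(-3)²) - 383 = (4*I*√5)*(2*9) - 383 = (4*I*√5)*18 - 383 = 72*I*√5 - 383 = -383 + 72*I*√5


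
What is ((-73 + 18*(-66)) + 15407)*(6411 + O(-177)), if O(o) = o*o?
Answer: 533870040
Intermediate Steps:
O(o) = o²
((-73 + 18*(-66)) + 15407)*(6411 + O(-177)) = ((-73 + 18*(-66)) + 15407)*(6411 + (-177)²) = ((-73 - 1188) + 15407)*(6411 + 31329) = (-1261 + 15407)*37740 = 14146*37740 = 533870040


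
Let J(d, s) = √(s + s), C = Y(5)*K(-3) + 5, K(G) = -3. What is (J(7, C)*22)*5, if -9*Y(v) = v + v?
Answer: 550*√6/3 ≈ 449.07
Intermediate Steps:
Y(v) = -2*v/9 (Y(v) = -(v + v)/9 = -2*v/9)
C = 25/3 (C = -2/9*5*(-3) + 5 = -10/9*(-3) + 5 = 10/3 + 5 = 25/3 ≈ 8.3333)
J(d, s) = √2*√s (J(d, s) = √(2*s) = √2*√s)
(J(7, C)*22)*5 = ((√2*√(25/3))*22)*5 = ((√2*(5*√3/3))*22)*5 = ((5*√6/3)*22)*5 = (110*√6/3)*5 = 550*√6/3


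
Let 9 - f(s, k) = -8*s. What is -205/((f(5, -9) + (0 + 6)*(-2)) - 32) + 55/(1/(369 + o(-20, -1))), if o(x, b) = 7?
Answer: 20639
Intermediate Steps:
f(s, k) = 9 + 8*s (f(s, k) = 9 - (-8)*s = 9 + 8*s)
-205/((f(5, -9) + (0 + 6)*(-2)) - 32) + 55/(1/(369 + o(-20, -1))) = -205/(((9 + 8*5) + (0 + 6)*(-2)) - 32) + 55/(1/(369 + 7)) = -205/(((9 + 40) + 6*(-2)) - 32) + 55/(1/376) = -205/((49 - 12) - 32) + 55/(1/376) = -205/(37 - 32) + 55*376 = -205/5 + 20680 = -205*⅕ + 20680 = -41 + 20680 = 20639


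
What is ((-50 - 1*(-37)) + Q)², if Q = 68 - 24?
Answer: 961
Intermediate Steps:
Q = 44
((-50 - 1*(-37)) + Q)² = ((-50 - 1*(-37)) + 44)² = ((-50 + 37) + 44)² = (-13 + 44)² = 31² = 961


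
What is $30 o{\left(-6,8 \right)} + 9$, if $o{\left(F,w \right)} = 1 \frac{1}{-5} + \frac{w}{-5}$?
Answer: $-45$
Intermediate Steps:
$o{\left(F,w \right)} = - \frac{1}{5} - \frac{w}{5}$ ($o{\left(F,w \right)} = 1 \left(- \frac{1}{5}\right) + w \left(- \frac{1}{5}\right) = - \frac{1}{5} - \frac{w}{5}$)
$30 o{\left(-6,8 \right)} + 9 = 30 \left(- \frac{1}{5} - \frac{8}{5}\right) + 9 = 30 \left(- \frac{9}{5}\right) + 9 = -54 + 9 = -45$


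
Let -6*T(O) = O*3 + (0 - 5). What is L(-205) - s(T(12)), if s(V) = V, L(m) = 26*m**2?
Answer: 6555931/6 ≈ 1.0927e+6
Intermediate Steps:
T(O) = 5/6 - O/2 (T(O) = -(O*3 + (0 - 5))/6 = -(3*O - 5)/6 = -(-5 + 3*O)/6 = 5/6 - O/2)
L(-205) - s(T(12)) = 26*(-205)**2 - (5/6 - 1/2*12) = 26*42025 - (5/6 - 6) = 1092650 - 1*(-31/6) = 1092650 + 31/6 = 6555931/6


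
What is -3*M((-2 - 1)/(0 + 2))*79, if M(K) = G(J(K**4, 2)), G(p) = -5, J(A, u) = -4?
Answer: 1185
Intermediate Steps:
M(K) = -5
-3*M((-2 - 1)/(0 + 2))*79 = -3*(-5)*79 = 15*79 = 1185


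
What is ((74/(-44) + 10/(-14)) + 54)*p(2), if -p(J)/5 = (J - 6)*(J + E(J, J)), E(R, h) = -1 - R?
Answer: -79470/77 ≈ -1032.1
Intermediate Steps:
p(J) = -30 + 5*J (p(J) = -5*(J - 6)*(J + (-1 - J)) = -5*(-6 + J)*(-1) = -5*(6 - J) = -30 + 5*J)
((74/(-44) + 10/(-14)) + 54)*p(2) = ((74/(-44) + 10/(-14)) + 54)*(-30 + 5*2) = ((74*(-1/44) + 10*(-1/14)) + 54)*(-30 + 10) = ((-37/22 - 5/7) + 54)*(-20) = (-369/154 + 54)*(-20) = (7947/154)*(-20) = -79470/77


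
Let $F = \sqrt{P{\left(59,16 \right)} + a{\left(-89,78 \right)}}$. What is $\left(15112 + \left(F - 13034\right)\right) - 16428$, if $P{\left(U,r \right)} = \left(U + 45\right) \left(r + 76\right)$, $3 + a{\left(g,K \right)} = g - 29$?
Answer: $-14350 + \sqrt{9447} \approx -14253.0$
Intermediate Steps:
$a{\left(g,K \right)} = -32 + g$ ($a{\left(g,K \right)} = -3 + \left(g - 29\right) = -3 + \left(-29 + g\right) = -32 + g$)
$P{\left(U,r \right)} = \left(45 + U\right) \left(76 + r\right)$
$F = \sqrt{9447}$ ($F = \sqrt{\left(3420 + 45 \cdot 16 + 76 \cdot 59 + 59 \cdot 16\right) - 121} = \sqrt{\left(3420 + 720 + 4484 + 944\right) - 121} = \sqrt{9568 - 121} = \sqrt{9447} \approx 97.196$)
$\left(15112 + \left(F - 13034\right)\right) - 16428 = \left(15112 - \left(13034 - \sqrt{9447}\right)\right) - 16428 = \left(2078 + \sqrt{9447}\right) - 16428 = -14350 + \sqrt{9447}$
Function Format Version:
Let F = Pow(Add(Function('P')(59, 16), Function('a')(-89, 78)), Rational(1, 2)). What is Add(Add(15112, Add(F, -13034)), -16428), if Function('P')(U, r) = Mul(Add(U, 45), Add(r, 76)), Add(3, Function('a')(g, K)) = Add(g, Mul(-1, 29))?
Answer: Add(-14350, Pow(9447, Rational(1, 2))) ≈ -14253.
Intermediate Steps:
Function('a')(g, K) = Add(-32, g) (Function('a')(g, K) = Add(-3, Add(g, Mul(-1, 29))) = Add(-3, Add(g, -29)) = Add(-3, Add(-29, g)) = Add(-32, g))
Function('P')(U, r) = Mul(Add(45, U), Add(76, r))
F = Pow(9447, Rational(1, 2)) (F = Pow(Add(Add(3420, Mul(45, 16), Mul(76, 59), Mul(59, 16)), Add(-32, -89)), Rational(1, 2)) = Pow(Add(Add(3420, 720, 4484, 944), -121), Rational(1, 2)) = Pow(Add(9568, -121), Rational(1, 2)) = Pow(9447, Rational(1, 2)) ≈ 97.196)
Add(Add(15112, Add(F, -13034)), -16428) = Add(Add(15112, Add(Pow(9447, Rational(1, 2)), -13034)), -16428) = Add(Add(15112, Add(-13034, Pow(9447, Rational(1, 2)))), -16428) = Add(Add(2078, Pow(9447, Rational(1, 2))), -16428) = Add(-14350, Pow(9447, Rational(1, 2)))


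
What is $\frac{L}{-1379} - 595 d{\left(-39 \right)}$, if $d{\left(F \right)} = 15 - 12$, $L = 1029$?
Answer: $- \frac{351792}{197} \approx -1785.7$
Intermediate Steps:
$d{\left(F \right)} = 3$ ($d{\left(F \right)} = 15 - 12 = 3$)
$\frac{L}{-1379} - 595 d{\left(-39 \right)} = \frac{1029}{-1379} - 1785 = 1029 \left(- \frac{1}{1379}\right) - 1785 = - \frac{147}{197} - 1785 = - \frac{351792}{197}$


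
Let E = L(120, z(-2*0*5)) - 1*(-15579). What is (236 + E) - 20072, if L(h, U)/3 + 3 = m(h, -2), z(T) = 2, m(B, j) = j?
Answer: -4272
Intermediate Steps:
L(h, U) = -15 (L(h, U) = -9 + 3*(-2) = -9 - 6 = -15)
E = 15564 (E = -15 - 1*(-15579) = -15 + 15579 = 15564)
(236 + E) - 20072 = (236 + 15564) - 20072 = 15800 - 20072 = -4272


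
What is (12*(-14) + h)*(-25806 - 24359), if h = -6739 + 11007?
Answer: -205676500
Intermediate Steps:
h = 4268
(12*(-14) + h)*(-25806 - 24359) = (12*(-14) + 4268)*(-25806 - 24359) = (-168 + 4268)*(-50165) = 4100*(-50165) = -205676500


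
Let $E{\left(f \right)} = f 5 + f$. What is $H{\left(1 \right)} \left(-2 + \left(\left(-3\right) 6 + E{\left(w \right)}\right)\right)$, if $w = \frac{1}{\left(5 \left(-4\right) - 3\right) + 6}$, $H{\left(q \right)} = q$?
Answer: $- \frac{346}{17} \approx -20.353$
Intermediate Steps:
$w = - \frac{1}{17}$ ($w = \frac{1}{\left(-20 - 3\right) + 6} = \frac{1}{-23 + 6} = \frac{1}{-17} = - \frac{1}{17} \approx -0.058824$)
$E{\left(f \right)} = 6 f$ ($E{\left(f \right)} = 5 f + f = 6 f$)
$H{\left(1 \right)} \left(-2 + \left(\left(-3\right) 6 + E{\left(w \right)}\right)\right) = 1 \left(-2 + \left(\left(-3\right) 6 + 6 \left(- \frac{1}{17}\right)\right)\right) = 1 \left(-2 - \frac{312}{17}\right) = 1 \left(- \frac{346}{17}\right) = - \frac{346}{17}$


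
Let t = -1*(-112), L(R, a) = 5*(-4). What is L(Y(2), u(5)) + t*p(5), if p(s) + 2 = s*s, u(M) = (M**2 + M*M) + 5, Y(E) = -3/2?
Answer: 2556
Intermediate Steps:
Y(E) = -3/2 (Y(E) = -3*1/2 = -3/2)
u(M) = 5 + 2*M**2 (u(M) = (M**2 + M**2) + 5 = 2*M**2 + 5 = 5 + 2*M**2)
p(s) = -2 + s**2 (p(s) = -2 + s*s = -2 + s**2)
L(R, a) = -20
t = 112
L(Y(2), u(5)) + t*p(5) = -20 + 112*(-2 + 5**2) = -20 + 112*(-2 + 25) = -20 + 112*23 = -20 + 2576 = 2556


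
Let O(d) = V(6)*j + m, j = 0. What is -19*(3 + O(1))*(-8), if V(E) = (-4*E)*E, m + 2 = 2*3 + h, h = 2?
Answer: 1368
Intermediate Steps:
m = 6 (m = -2 + (2*3 + 2) = -2 + (6 + 2) = -2 + 8 = 6)
V(E) = -4*E²
O(d) = 6 (O(d) = -4*6²*0 + 6 = -4*36*0 + 6 = -144*0 + 6 = 0 + 6 = 6)
-19*(3 + O(1))*(-8) = -19*(3 + 6)*(-8) = -19*9*(-8) = -171*(-8) = 1368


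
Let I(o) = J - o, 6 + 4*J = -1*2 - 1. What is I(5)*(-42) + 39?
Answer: 687/2 ≈ 343.50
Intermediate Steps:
J = -9/4 (J = -3/2 + (-1*2 - 1)/4 = -3/2 + (-2 - 1)/4 = -3/2 + (¼)*(-3) = -3/2 - ¾ = -9/4 ≈ -2.2500)
I(o) = -9/4 - o
I(5)*(-42) + 39 = (-9/4 - 1*5)*(-42) + 39 = (-9/4 - 5)*(-42) + 39 = -29/4*(-42) + 39 = 609/2 + 39 = 687/2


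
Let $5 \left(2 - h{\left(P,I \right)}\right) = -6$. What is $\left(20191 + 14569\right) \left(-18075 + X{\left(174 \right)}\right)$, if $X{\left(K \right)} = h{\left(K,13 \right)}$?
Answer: $-628175768$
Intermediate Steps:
$h{\left(P,I \right)} = \frac{16}{5}$ ($h{\left(P,I \right)} = 2 - - \frac{6}{5} = 2 + \frac{6}{5} = \frac{16}{5}$)
$X{\left(K \right)} = \frac{16}{5}$
$\left(20191 + 14569\right) \left(-18075 + X{\left(174 \right)}\right) = \left(20191 + 14569\right) \left(-18075 + \frac{16}{5}\right) = 34760 \left(- \frac{90359}{5}\right) = -628175768$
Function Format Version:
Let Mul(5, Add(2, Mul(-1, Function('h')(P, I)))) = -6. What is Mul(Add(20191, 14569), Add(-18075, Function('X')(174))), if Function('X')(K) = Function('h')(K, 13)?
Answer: -628175768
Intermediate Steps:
Function('h')(P, I) = Rational(16, 5) (Function('h')(P, I) = Add(2, Mul(Rational(-1, 5), -6)) = Add(2, Rational(6, 5)) = Rational(16, 5))
Function('X')(K) = Rational(16, 5)
Mul(Add(20191, 14569), Add(-18075, Function('X')(174))) = Mul(Add(20191, 14569), Add(-18075, Rational(16, 5))) = Mul(34760, Rational(-90359, 5)) = -628175768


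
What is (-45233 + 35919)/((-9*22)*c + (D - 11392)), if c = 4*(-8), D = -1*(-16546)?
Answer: -4657/5745 ≈ -0.81062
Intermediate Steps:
D = 16546
c = -32
(-45233 + 35919)/((-9*22)*c + (D - 11392)) = (-45233 + 35919)/(-9*22*(-32) + (16546 - 11392)) = -9314/(-198*(-32) + 5154) = -9314/(6336 + 5154) = -9314/11490 = -9314*1/11490 = -4657/5745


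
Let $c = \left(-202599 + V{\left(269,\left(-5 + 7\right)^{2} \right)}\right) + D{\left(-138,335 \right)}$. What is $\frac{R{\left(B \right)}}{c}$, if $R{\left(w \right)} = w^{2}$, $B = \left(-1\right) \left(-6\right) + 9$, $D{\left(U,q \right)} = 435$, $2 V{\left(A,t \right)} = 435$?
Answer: $- \frac{50}{44877} \approx -0.0011142$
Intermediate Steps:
$V{\left(A,t \right)} = \frac{435}{2}$ ($V{\left(A,t \right)} = \frac{1}{2} \cdot 435 = \frac{435}{2}$)
$B = 15$ ($B = 6 + 9 = 15$)
$c = - \frac{403893}{2}$ ($c = \left(-202599 + \frac{435}{2}\right) + 435 = - \frac{404763}{2} + 435 = - \frac{403893}{2} \approx -2.0195 \cdot 10^{5}$)
$\frac{R{\left(B \right)}}{c} = \frac{15^{2}}{- \frac{403893}{2}} = 225 \left(- \frac{2}{403893}\right) = - \frac{50}{44877}$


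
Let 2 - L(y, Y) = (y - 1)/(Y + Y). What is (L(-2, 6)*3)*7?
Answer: 189/4 ≈ 47.250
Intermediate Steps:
L(y, Y) = 2 - (-1 + y)/(2*Y) (L(y, Y) = 2 - (y - 1)/(Y + Y) = 2 - (-1 + y)/(2*Y))
(L(-2, 6)*3)*7 = (((½)*(1 - 1*(-2) + 4*6)/6)*3)*7 = (((½)*(⅙)*(1 + 2 + 24))*3)*7 = (((½)*(⅙)*27)*3)*7 = ((9/4)*3)*7 = (27/4)*7 = 189/4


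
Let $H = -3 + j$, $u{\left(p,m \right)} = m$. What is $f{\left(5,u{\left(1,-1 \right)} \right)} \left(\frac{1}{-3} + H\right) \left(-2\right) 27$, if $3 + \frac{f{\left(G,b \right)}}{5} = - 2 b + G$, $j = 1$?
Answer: $2520$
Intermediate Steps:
$H = -2$ ($H = -3 + 1 = -2$)
$f{\left(G,b \right)} = -15 - 10 b + 5 G$ ($f{\left(G,b \right)} = -15 + 5 \left(- 2 b + G\right) = -15 + 5 \left(G - 2 b\right) = -15 + \left(- 10 b + 5 G\right) = -15 - 10 b + 5 G$)
$f{\left(5,u{\left(1,-1 \right)} \right)} \left(\frac{1}{-3} + H\right) \left(-2\right) 27 = \left(-15 - -10 + 5 \cdot 5\right) \left(\frac{1}{-3} - 2\right) \left(-2\right) 27 = \left(-15 + 10 + 25\right) \left(- \frac{1}{3} - 2\right) \left(-2\right) 27 = 20 \left(\left(- \frac{7}{3}\right) \left(-2\right)\right) 27 = 20 \cdot \frac{14}{3} \cdot 27 = \frac{280}{3} \cdot 27 = 2520$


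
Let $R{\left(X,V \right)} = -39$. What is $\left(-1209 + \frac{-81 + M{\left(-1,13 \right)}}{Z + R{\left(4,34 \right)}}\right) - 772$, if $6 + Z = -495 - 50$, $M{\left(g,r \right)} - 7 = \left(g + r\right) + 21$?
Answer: $- \frac{1168749}{590} \approx -1980.9$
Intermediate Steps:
$M{\left(g,r \right)} = 28 + g + r$ ($M{\left(g,r \right)} = 7 + \left(\left(g + r\right) + 21\right) = 7 + \left(21 + g + r\right) = 28 + g + r$)
$Z = -551$ ($Z = -6 - 545 = -551$)
$\left(-1209 + \frac{-81 + M{\left(-1,13 \right)}}{Z + R{\left(4,34 \right)}}\right) - 772 = \left(-1209 + \frac{-81 + \left(28 - 1 + 13\right)}{-551 - 39}\right) - 772 = \left(-1209 + \frac{-81 + 40}{-590}\right) - 772 = \left(-1209 - - \frac{41}{590}\right) - 772 = \left(-1209 + \frac{41}{590}\right) - 772 = - \frac{713269}{590} - 772 = - \frac{1168749}{590}$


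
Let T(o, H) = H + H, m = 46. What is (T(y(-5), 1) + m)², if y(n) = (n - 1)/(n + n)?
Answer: 2304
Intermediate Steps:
y(n) = (-1 + n)/(2*n) (y(n) = (-1 + n)/((2*n)) = (-1 + n)*(1/(2*n)) = (-1 + n)/(2*n))
T(o, H) = 2*H
(T(y(-5), 1) + m)² = (2*1 + 46)² = (2 + 46)² = 48² = 2304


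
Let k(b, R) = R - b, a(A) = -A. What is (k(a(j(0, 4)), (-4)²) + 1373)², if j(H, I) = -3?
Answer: 1920996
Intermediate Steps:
(k(a(j(0, 4)), (-4)²) + 1373)² = (((-4)² - (-1)*(-3)) + 1373)² = ((16 - 1*3) + 1373)² = ((16 - 3) + 1373)² = (13 + 1373)² = 1386² = 1920996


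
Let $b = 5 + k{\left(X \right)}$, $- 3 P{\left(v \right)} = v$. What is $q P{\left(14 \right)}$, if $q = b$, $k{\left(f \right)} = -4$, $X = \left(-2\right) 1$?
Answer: $- \frac{14}{3} \approx -4.6667$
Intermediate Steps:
$X = -2$
$P{\left(v \right)} = - \frac{v}{3}$
$b = 1$ ($b = 5 - 4 = 1$)
$q = 1$
$q P{\left(14 \right)} = 1 \left(\left(- \frac{1}{3}\right) 14\right) = 1 \left(- \frac{14}{3}\right) = - \frac{14}{3}$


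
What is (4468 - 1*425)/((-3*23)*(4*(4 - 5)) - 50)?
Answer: 4043/226 ≈ 17.889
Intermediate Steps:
(4468 - 1*425)/((-3*23)*(4*(4 - 5)) - 50) = (4468 - 425)/(-276*(-1) - 50) = 4043/(-69*(-4) - 50) = 4043/(276 - 50) = 4043/226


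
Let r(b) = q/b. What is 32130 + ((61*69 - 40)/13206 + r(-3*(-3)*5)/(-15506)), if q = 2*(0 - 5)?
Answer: 9869094885193/307158354 ≈ 32130.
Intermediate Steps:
q = -10 (q = 2*(-5) = -10)
r(b) = -10/b
32130 + ((61*69 - 40)/13206 + r(-3*(-3)*5)/(-15506)) = 32130 + ((61*69 - 40)/13206 - 10/(-3*(-3)*5)/(-15506)) = 32130 + ((4209 - 40)*(1/13206) - 10/(9*5)*(-1/15506)) = 32130 + (4169*(1/13206) - 10/45*(-1/15506)) = 32130 + (4169/13206 - 10*1/45*(-1/15506)) = 32130 + (4169/13206 - 2/9*(-1/15506)) = 32130 + (4169/13206 + 1/69777) = 32130 + 96971173/307158354 = 9869094885193/307158354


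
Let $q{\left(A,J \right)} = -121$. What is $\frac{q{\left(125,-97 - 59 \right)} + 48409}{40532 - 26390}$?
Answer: $\frac{8048}{2357} \approx 3.4145$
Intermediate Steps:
$\frac{q{\left(125,-97 - 59 \right)} + 48409}{40532 - 26390} = \frac{-121 + 48409}{40532 - 26390} = \frac{48288}{14142} = 48288 \cdot \frac{1}{14142} = \frac{8048}{2357}$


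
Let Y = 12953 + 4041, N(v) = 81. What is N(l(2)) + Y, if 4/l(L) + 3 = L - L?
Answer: 17075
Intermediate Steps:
l(L) = -4/3 (l(L) = 4/(-3 + (L - L)) = 4/(-3 + 0) = 4/(-3) = 4*(-⅓) = -4/3)
Y = 16994
N(l(2)) + Y = 81 + 16994 = 17075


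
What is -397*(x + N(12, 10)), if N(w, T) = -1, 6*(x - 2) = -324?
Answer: 21041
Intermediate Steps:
x = -52 (x = 2 + (1/6)*(-324) = 2 - 54 = -52)
-397*(x + N(12, 10)) = -397*(-52 - 1) = -397*(-53) = 21041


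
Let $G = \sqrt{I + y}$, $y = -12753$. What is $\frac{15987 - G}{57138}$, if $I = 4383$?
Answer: $\frac{5329}{19046} - \frac{i \sqrt{930}}{19046} \approx 0.2798 - 0.0016012 i$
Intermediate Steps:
$G = 3 i \sqrt{930}$ ($G = \sqrt{4383 - 12753} = \sqrt{-8370} = 3 i \sqrt{930} \approx 91.488 i$)
$\frac{15987 - G}{57138} = \frac{15987 - 3 i \sqrt{930}}{57138} = \left(15987 - 3 i \sqrt{930}\right) \frac{1}{57138} = \frac{5329}{19046} - \frac{i \sqrt{930}}{19046}$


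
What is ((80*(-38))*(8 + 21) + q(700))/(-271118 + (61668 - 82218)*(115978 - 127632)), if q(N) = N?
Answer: -43730/119609291 ≈ -0.00036561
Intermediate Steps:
((80*(-38))*(8 + 21) + q(700))/(-271118 + (61668 - 82218)*(115978 - 127632)) = ((80*(-38))*(8 + 21) + 700)/(-271118 + (61668 - 82218)*(115978 - 127632)) = (-3040*29 + 700)/(-271118 - 20550*(-11654)) = (-88160 + 700)/(-271118 + 239489700) = -87460/239218582 = -87460*1/239218582 = -43730/119609291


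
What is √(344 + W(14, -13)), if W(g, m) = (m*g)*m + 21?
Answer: √2731 ≈ 52.259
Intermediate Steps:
W(g, m) = 21 + g*m² (W(g, m) = (g*m)*m + 21 = g*m² + 21 = 21 + g*m²)
√(344 + W(14, -13)) = √(344 + (21 + 14*(-13)²)) = √(344 + (21 + 14*169)) = √(344 + (21 + 2366)) = √(344 + 2387) = √2731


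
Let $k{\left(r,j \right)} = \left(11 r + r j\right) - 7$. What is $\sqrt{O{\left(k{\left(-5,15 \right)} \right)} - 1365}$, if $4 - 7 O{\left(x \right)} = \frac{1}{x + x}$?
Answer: $\frac{i \sqrt{5019354214}}{1918} \approx 36.938 i$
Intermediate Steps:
$k{\left(r,j \right)} = -7 + 11 r + j r$ ($k{\left(r,j \right)} = \left(11 r + j r\right) - 7 = -7 + 11 r + j r$)
$O{\left(x \right)} = \frac{4}{7} - \frac{1}{14 x}$ ($O{\left(x \right)} = \frac{4}{7} - \frac{1}{7 \left(x + x\right)} = \frac{4}{7} - \frac{1}{7 \cdot 2 x} = \frac{4}{7} - \frac{\frac{1}{2} \frac{1}{x}}{7} = \frac{4}{7} - \frac{1}{14 x}$)
$\sqrt{O{\left(k{\left(-5,15 \right)} \right)} - 1365} = \sqrt{\frac{-1 + 8 \left(-7 + 11 \left(-5\right) + 15 \left(-5\right)\right)}{14 \left(-7 + 11 \left(-5\right) + 15 \left(-5\right)\right)} - 1365} = \sqrt{\frac{-1 + 8 \left(-7 - 55 - 75\right)}{14 \left(-7 - 55 - 75\right)} - 1365} = \sqrt{\frac{-1 + 8 \left(-137\right)}{14 \left(-137\right)} - 1365} = \sqrt{\frac{1}{14} \left(- \frac{1}{137}\right) \left(-1 - 1096\right) - 1365} = \sqrt{\frac{1}{14} \left(- \frac{1}{137}\right) \left(-1097\right) - 1365} = \sqrt{\frac{1097}{1918} - 1365} = \sqrt{- \frac{2616973}{1918}} = \frac{i \sqrt{5019354214}}{1918}$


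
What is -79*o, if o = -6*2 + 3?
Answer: 711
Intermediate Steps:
o = -9 (o = -12 + 3 = -9)
-79*o = -79*(-9) = 711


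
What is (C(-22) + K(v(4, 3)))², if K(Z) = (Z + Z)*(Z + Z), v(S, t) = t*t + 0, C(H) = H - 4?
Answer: 88804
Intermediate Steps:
C(H) = -4 + H
v(S, t) = t² (v(S, t) = t² + 0 = t²)
K(Z) = 4*Z² (K(Z) = (2*Z)*(2*Z) = 4*Z²)
(C(-22) + K(v(4, 3)))² = ((-4 - 22) + 4*(3²)²)² = (-26 + 4*9²)² = (-26 + 4*81)² = (-26 + 324)² = 298² = 88804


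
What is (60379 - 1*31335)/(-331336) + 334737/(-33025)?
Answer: -27967399183/2735592850 ≈ -10.224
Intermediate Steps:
(60379 - 1*31335)/(-331336) + 334737/(-33025) = (60379 - 31335)*(-1/331336) + 334737*(-1/33025) = 29044*(-1/331336) - 334737/33025 = -7261/82834 - 334737/33025 = -27967399183/2735592850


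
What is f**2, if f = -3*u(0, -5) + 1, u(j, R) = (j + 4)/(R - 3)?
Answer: 25/4 ≈ 6.2500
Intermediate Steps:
u(j, R) = (4 + j)/(-3 + R)
f = 5/2 (f = -3*(4 + 0)/(-3 - 5) + 1 = -3*4/(-8) + 1 = -(-3)*4/8 + 1 = -3*(-1/2) + 1 = 3/2 + 1 = 5/2 ≈ 2.5000)
f**2 = (5/2)**2 = 25/4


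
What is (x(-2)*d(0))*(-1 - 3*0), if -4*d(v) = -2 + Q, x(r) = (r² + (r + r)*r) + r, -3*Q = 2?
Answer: -20/3 ≈ -6.6667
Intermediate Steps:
Q = -⅔ (Q = -⅓*2 = -⅔ ≈ -0.66667)
x(r) = r + 3*r² (x(r) = (r² + (2*r)*r) + r = (r² + 2*r²) + r = 3*r² + r = r + 3*r²)
d(v) = ⅔ (d(v) = -(-2 - ⅔)/4 = -¼*(-8/3) = ⅔)
(x(-2)*d(0))*(-1 - 3*0) = (-2*(1 + 3*(-2))*(⅔))*(-1 - 3*0) = (-2*(1 - 6)*(⅔))*(-1 + 0) = (-2*(-5)*(⅔))*(-1) = (10*(⅔))*(-1) = (20/3)*(-1) = -20/3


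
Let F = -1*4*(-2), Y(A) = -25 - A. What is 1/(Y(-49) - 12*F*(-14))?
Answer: 1/1368 ≈ 0.00073099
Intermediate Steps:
F = 8 (F = -4*(-2) = 8)
1/(Y(-49) - 12*F*(-14)) = 1/((-25 - 1*(-49)) - 12*8*(-14)) = 1/((-25 + 49) - 96*(-14)) = 1/(24 + 1344) = 1/1368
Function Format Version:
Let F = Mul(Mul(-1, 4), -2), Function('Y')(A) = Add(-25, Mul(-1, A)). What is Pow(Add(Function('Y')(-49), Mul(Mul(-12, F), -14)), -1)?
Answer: Rational(1, 1368) ≈ 0.00073099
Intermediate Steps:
F = 8 (F = Mul(-4, -2) = 8)
Pow(Add(Function('Y')(-49), Mul(Mul(-12, F), -14)), -1) = Pow(Add(Add(-25, Mul(-1, -49)), Mul(Mul(-12, 8), -14)), -1) = Pow(Add(Add(-25, 49), Mul(-96, -14)), -1) = Pow(Add(24, 1344), -1) = Pow(1368, -1) = Rational(1, 1368)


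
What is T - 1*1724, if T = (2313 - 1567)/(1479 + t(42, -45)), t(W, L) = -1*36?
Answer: -2486986/1443 ≈ -1723.5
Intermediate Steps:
t(W, L) = -36
T = 746/1443 (T = (2313 - 1567)/(1479 - 36) = 746/1443 ≈ 0.51698)
T - 1*1724 = 746/1443 - 1*1724 = 746/1443 - 1724 = -2486986/1443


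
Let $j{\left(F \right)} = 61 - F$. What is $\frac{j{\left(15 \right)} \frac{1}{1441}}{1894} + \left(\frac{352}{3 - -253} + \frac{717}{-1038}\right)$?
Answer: $\frac{1292333601}{1888643768} \approx 0.68427$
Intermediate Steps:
$\frac{j{\left(15 \right)} \frac{1}{1441}}{1894} + \left(\frac{352}{3 - -253} + \frac{717}{-1038}\right) = \frac{\left(61 - 15\right) \frac{1}{1441}}{1894} + \left(\frac{352}{3 - -253} + \frac{717}{-1038}\right) = \left(61 - 15\right) \frac{1}{1441} \cdot \frac{1}{1894} + \left(\frac{352}{3 + 253} + 717 \left(- \frac{1}{1038}\right)\right) = 46 \cdot \frac{1}{1441} \cdot \frac{1}{1894} - \left(\frac{239}{346} - \frac{352}{256}\right) = \frac{46}{1441} \cdot \frac{1}{1894} + \left(352 \cdot \frac{1}{256} - \frac{239}{346}\right) = \frac{23}{1364627} + \left(\frac{11}{8} - \frac{239}{346}\right) = \frac{23}{1364627} + \frac{947}{1384} = \frac{1292333601}{1888643768}$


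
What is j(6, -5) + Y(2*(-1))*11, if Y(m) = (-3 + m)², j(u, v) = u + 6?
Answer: 287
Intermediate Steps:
j(u, v) = 6 + u
j(6, -5) + Y(2*(-1))*11 = (6 + 6) + (-3 + 2*(-1))²*11 = 12 + (-3 - 2)²*11 = 12 + (-5)²*11 = 12 + 25*11 = 12 + 275 = 287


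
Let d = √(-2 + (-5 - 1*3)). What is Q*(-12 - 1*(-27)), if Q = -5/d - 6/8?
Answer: -45/4 + 15*I*√10/2 ≈ -11.25 + 23.717*I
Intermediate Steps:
d = I*√10 (d = √(-2 + (-5 - 3)) = √(-2 - 8) = √(-10) = I*√10 ≈ 3.1623*I)
Q = -¾ + I*√10/2 (Q = -5*(-I*√10/10) - 6/8 = -(-1)*I*√10/2 - 6*⅛ = I*√10/2 - ¾ = -¾ + I*√10/2 ≈ -0.75 + 1.5811*I)
Q*(-12 - 1*(-27)) = (-¾ + I*√10/2)*(-12 - 1*(-27)) = (-¾ + I*√10/2)*(-12 + 27) = (-¾ + I*√10/2)*15 = -45/4 + 15*I*√10/2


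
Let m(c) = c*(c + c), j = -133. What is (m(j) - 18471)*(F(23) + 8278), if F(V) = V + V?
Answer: 140733868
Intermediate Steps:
m(c) = 2*c**2 (m(c) = c*(2*c) = 2*c**2)
F(V) = 2*V
(m(j) - 18471)*(F(23) + 8278) = (2*(-133)**2 - 18471)*(2*23 + 8278) = (2*17689 - 18471)*(46 + 8278) = (35378 - 18471)*8324 = 16907*8324 = 140733868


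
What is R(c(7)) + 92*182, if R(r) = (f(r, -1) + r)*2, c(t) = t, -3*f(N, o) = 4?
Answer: 50266/3 ≈ 16755.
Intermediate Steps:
f(N, o) = -4/3 (f(N, o) = -⅓*4 = -4/3)
R(r) = -8/3 + 2*r (R(r) = (-4/3 + r)*2 = -8/3 + 2*r)
R(c(7)) + 92*182 = (-8/3 + 2*7) + 92*182 = (-8/3 + 14) + 16744 = 34/3 + 16744 = 50266/3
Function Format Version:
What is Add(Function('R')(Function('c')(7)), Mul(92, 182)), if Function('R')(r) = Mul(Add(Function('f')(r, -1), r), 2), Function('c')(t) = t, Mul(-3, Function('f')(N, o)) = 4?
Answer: Rational(50266, 3) ≈ 16755.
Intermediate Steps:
Function('f')(N, o) = Rational(-4, 3) (Function('f')(N, o) = Mul(Rational(-1, 3), 4) = Rational(-4, 3))
Function('R')(r) = Add(Rational(-8, 3), Mul(2, r)) (Function('R')(r) = Mul(Add(Rational(-4, 3), r), 2) = Add(Rational(-8, 3), Mul(2, r)))
Add(Function('R')(Function('c')(7)), Mul(92, 182)) = Add(Add(Rational(-8, 3), Mul(2, 7)), Mul(92, 182)) = Add(Add(Rational(-8, 3), 14), 16744) = Add(Rational(34, 3), 16744) = Rational(50266, 3)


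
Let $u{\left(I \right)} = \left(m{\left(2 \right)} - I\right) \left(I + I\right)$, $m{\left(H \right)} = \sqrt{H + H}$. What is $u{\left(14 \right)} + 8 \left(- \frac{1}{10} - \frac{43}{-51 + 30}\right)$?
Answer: $- \frac{33644}{105} \approx -320.42$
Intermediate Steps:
$m{\left(H \right)} = \sqrt{2} \sqrt{H}$ ($m{\left(H \right)} = \sqrt{2 H} = \sqrt{2} \sqrt{H}$)
$u{\left(I \right)} = 2 I \left(2 - I\right)$ ($u{\left(I \right)} = \left(\sqrt{2} \sqrt{2} - I\right) \left(I + I\right) = \left(2 - I\right) 2 I = 2 I \left(2 - I\right)$)
$u{\left(14 \right)} + 8 \left(- \frac{1}{10} - \frac{43}{-51 + 30}\right) = 2 \cdot 14 \left(2 - 14\right) + 8 \left(- \frac{1}{10} - \frac{43}{-51 + 30}\right) = 2 \cdot 14 \left(2 - 14\right) + 8 \left(\left(-1\right) \frac{1}{10} - \frac{43}{-21}\right) = 2 \cdot 14 \left(-12\right) + 8 \left(- \frac{1}{10} - - \frac{43}{21}\right) = -336 + 8 \left(- \frac{1}{10} + \frac{43}{21}\right) = -336 + 8 \cdot \frac{409}{210} = -336 + \frac{1636}{105} = - \frac{33644}{105}$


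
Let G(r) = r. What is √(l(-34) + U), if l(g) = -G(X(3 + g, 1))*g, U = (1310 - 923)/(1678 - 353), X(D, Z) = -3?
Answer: I*√7142439/265 ≈ 10.085*I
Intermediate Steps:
U = 387/1325 ≈ 0.29208
l(g) = 3*g (l(g) = -(-3)*g = 3*g)
√(l(-34) + U) = √(3*(-34) + 387/1325) = √(-102 + 387/1325) = √(-134763/1325) = I*√7142439/265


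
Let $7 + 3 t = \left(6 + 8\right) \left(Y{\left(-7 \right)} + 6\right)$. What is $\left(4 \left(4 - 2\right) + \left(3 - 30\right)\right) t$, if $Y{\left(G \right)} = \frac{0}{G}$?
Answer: $- \frac{1463}{3} \approx -487.67$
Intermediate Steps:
$Y{\left(G \right)} = 0$
$t = \frac{77}{3}$ ($t = - \frac{7}{3} + \frac{\left(6 + 8\right) \left(0 + 6\right)}{3} = - \frac{7}{3} + \frac{14 \cdot 6}{3} = - \frac{7}{3} + \frac{1}{3} \cdot 84 = - \frac{7}{3} + 28 = \frac{77}{3} \approx 25.667$)
$\left(4 \left(4 - 2\right) + \left(3 - 30\right)\right) t = \left(4 \left(4 - 2\right) + \left(3 - 30\right)\right) \frac{77}{3} = \left(4 \cdot 2 - 27\right) \frac{77}{3} = \left(8 - 27\right) \frac{77}{3} = \left(-19\right) \frac{77}{3} = - \frac{1463}{3}$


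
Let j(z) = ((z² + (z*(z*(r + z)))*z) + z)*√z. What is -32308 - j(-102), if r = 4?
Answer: -32308 - 104008686*I*√102 ≈ -32308.0 - 1.0504e+9*I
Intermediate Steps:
j(z) = √z*(z + z² + z³*(4 + z)) (j(z) = ((z² + (z*(z*(4 + z)))*z) + z)*√z = ((z² + (z²*(4 + z))*z) + z)*√z = ((z² + z³*(4 + z)) + z)*√z = (z + z² + z³*(4 + z))*√z = √z*(z + z² + z³*(4 + z)))
-32308 - j(-102) = -32308 - (-102)^(3/2)*(1 - 102 + (-102)³ + 4*(-102)²) = -32308 - (-102*I*√102)*(1 - 102 - 1061208 + 4*10404) = -32308 - (-102*I*√102)*(1 - 102 - 1061208 + 41616) = -32308 - (-102*I*√102)*(-1019693) = -32308 - 104008686*I*√102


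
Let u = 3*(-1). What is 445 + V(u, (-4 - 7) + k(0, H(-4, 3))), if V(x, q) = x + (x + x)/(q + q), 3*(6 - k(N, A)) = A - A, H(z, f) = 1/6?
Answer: 2213/5 ≈ 442.60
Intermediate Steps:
H(z, f) = ⅙
k(N, A) = 6 (k(N, A) = 6 - (A - A)/3 = 6 - ⅓*0 = 6 + 0 = 6)
u = -3
V(x, q) = x + x/q (V(x, q) = x + (2*x)/((2*q)) = x + (2*x)*(1/(2*q)) = x + x/q)
445 + V(u, (-4 - 7) + k(0, H(-4, 3))) = 445 + (-3 - 3/((-4 - 7) + 6)) = 445 + (-3 - 3/(-11 + 6)) = 445 + (-3 - 3/(-5)) = 445 + (-3 - 3*(-⅕)) = 445 + (-3 + ⅗) = 445 - 12/5 = 2213/5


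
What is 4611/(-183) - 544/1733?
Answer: -2696805/105713 ≈ -25.511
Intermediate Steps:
4611/(-183) - 544/1733 = 4611*(-1/183) - 544*1/1733 = -1537/61 - 544/1733 = -2696805/105713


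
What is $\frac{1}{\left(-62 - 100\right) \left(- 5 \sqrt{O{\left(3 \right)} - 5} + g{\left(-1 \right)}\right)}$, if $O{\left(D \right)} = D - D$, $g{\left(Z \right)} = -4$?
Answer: $\frac{2}{11421} - \frac{5 i \sqrt{5}}{22842} \approx 0.00017512 - 0.00048946 i$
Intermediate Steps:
$O{\left(D \right)} = 0$
$\frac{1}{\left(-62 - 100\right) \left(- 5 \sqrt{O{\left(3 \right)} - 5} + g{\left(-1 \right)}\right)} = \frac{1}{\left(-62 - 100\right) \left(- 5 \sqrt{0 - 5} - 4\right)} = \frac{1}{\left(-62 - 100\right) \left(- 5 \sqrt{-5} - 4\right)} = \frac{1}{\left(-162\right) \left(- 5 i \sqrt{5} - 4\right)} = \frac{1}{\left(-162\right) \left(-4 - 5 i \sqrt{5}\right)} = \frac{1}{648 + 810 i \sqrt{5}}$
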